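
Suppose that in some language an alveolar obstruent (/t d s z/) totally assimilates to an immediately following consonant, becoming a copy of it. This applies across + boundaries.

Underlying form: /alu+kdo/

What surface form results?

[alu+kdo]

no segment meets the rule's conditions; no change.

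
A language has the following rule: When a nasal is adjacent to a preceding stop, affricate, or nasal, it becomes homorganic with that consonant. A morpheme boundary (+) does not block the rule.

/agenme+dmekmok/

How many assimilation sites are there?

/m/ after /n/ (alveolar) → [n]
/m/ after /d/ (alveolar) → [n]
/m/ after /k/ (velar) → [ŋ]
3 segments change.

3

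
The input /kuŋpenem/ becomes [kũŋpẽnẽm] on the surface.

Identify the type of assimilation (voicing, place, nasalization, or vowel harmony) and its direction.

/u/→[ũ] /e/→[ẽ] /e/→[ẽ].
Each target copies a feature from the following segment, so the direction is regressive.

nasalization, regressive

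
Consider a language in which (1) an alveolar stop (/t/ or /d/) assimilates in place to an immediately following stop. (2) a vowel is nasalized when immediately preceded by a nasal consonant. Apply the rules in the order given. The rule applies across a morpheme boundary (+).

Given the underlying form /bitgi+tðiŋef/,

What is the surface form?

Rule 1: /t/ before /g/ (velar) → [k]
After rule 1: bikgi+tðiŋef
Rule 2: /e/ after nasal /ŋ/ → [ẽ]

[bikgi+tðiŋẽf]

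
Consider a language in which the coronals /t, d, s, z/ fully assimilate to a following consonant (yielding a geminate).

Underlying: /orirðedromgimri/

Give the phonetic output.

/d/ before /r/ → [r] (total assimilation)

[orirðerromgimri]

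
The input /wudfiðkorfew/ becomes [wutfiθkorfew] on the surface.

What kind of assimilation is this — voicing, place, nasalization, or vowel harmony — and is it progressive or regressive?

/d/→[t] /ð/→[θ].
Each target copies a feature from the following segment, so the direction is regressive.

voicing assimilation, regressive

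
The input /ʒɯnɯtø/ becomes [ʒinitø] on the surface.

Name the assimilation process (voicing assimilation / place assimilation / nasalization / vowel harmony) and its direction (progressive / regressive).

/ɯ/→[i] /ɯ/→[i].
Vowels agree with the last vowel, so the harmony is regressive.

vowel harmony, regressive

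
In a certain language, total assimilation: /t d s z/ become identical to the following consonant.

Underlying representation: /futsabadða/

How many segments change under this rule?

/t/ before /s/ → [s] (total assimilation)
/d/ before /ð/ → [ð] (total assimilation)
2 segments change.

2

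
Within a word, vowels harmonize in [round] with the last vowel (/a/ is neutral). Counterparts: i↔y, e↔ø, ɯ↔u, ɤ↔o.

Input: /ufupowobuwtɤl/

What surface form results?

/u/ harmonizes with /ɤ/ ([-round]) → [ɯ]
/u/ harmonizes with /ɤ/ ([-round]) → [ɯ]
/o/ harmonizes with /ɤ/ ([-round]) → [ɤ]
/o/ harmonizes with /ɤ/ ([-round]) → [ɤ]
/u/ harmonizes with /ɤ/ ([-round]) → [ɯ]

[ɯfɯpɤwɤbɯwtɤl]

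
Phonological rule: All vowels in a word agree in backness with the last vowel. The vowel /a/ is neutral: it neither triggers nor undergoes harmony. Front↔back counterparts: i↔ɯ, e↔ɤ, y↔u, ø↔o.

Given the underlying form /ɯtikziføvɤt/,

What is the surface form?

[ɯtɯkzɯfovɤt]

/i/ harmonizes with /ɤ/ ([+back]) → [ɯ]
/i/ harmonizes with /ɤ/ ([+back]) → [ɯ]
/ø/ harmonizes with /ɤ/ ([+back]) → [o]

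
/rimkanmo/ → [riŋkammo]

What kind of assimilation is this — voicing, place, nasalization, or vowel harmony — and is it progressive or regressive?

/m/→[ŋ] /n/→[m].
Each target copies a feature from the following segment, so the direction is regressive.

place assimilation, regressive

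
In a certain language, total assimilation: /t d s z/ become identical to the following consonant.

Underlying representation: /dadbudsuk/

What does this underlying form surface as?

/d/ before /b/ → [b] (total assimilation)
/d/ before /s/ → [s] (total assimilation)

[dabbussuk]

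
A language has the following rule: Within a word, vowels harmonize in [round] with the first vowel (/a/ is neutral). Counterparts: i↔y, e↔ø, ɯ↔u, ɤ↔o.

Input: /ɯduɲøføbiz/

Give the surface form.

[ɯdɯɲefebiz]

/u/ harmonizes with /ɯ/ ([-round]) → [ɯ]
/ø/ harmonizes with /ɯ/ ([-round]) → [e]
/ø/ harmonizes with /ɯ/ ([-round]) → [e]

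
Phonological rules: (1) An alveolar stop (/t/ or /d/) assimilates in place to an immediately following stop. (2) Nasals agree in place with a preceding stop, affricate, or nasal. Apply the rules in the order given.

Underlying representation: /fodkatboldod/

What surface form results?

[fogkapboldod]

Rule 1: /d/ before /k/ (velar) → [g]
Rule 1: /t/ before /b/ (labial) → [p]
After rule 1: fogkapboldod
Rule 2: no segment meets the rule's conditions; no change.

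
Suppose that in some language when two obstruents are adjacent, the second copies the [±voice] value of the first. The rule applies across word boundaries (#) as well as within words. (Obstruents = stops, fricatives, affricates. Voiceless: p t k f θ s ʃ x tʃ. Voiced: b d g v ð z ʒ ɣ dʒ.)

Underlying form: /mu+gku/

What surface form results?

/k/ after /g/ (voiced) → [g]

[mu+ggu]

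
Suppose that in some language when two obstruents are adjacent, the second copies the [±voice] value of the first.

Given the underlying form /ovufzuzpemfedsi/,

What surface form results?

[ovufsuzbemfedzi]

/z/ after /f/ (voiceless) → [s]
/p/ after /z/ (voiced) → [b]
/s/ after /d/ (voiced) → [z]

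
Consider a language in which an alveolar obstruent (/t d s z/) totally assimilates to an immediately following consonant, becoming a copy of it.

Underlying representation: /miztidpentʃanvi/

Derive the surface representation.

/z/ before /t/ → [t] (total assimilation)
/d/ before /p/ → [p] (total assimilation)

[mittippentʃanvi]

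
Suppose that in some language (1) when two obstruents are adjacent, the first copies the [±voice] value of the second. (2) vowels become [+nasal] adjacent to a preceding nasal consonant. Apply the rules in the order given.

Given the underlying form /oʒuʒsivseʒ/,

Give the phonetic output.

[oʒuʃsifseʒ]

Rule 1: /ʒ/ before /s/ (voiceless) → [ʃ]
Rule 1: /v/ before /s/ (voiceless) → [f]
After rule 1: oʒuʃsifseʒ
Rule 2: no segment meets the rule's conditions; no change.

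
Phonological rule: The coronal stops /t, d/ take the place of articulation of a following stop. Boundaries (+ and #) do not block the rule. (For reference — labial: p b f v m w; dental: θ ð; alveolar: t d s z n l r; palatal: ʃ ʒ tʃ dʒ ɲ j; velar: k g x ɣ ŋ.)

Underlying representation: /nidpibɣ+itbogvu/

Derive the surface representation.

/d/ before /p/ (labial) → [b]
/t/ before /b/ (labial) → [p]

[nibpibɣ+ipbogvu]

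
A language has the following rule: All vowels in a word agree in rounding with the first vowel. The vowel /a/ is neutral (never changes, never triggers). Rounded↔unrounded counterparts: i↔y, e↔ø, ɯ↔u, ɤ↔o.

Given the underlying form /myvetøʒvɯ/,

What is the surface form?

[myvøtøʒvu]

/e/ harmonizes with /y/ ([+round]) → [ø]
/ɯ/ harmonizes with /y/ ([+round]) → [u]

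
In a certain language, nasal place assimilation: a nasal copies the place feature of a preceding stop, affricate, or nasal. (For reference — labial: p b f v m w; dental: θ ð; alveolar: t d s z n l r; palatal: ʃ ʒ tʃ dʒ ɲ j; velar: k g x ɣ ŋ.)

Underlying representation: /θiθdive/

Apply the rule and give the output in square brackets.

no segment meets the rule's conditions; no change.

[θiθdive]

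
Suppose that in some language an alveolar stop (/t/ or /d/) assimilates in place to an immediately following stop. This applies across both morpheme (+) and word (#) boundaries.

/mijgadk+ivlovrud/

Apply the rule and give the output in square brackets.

/d/ before /k/ (velar) → [g]

[mijgagk+ivlovrud]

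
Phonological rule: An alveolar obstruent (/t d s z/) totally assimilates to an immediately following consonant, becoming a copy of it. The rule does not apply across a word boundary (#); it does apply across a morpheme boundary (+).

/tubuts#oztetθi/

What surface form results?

/t/ before /s/ → [s] (total assimilation)
/z/ before /t/ → [t] (total assimilation)
/t/ before /θ/ → [θ] (total assimilation)

[tubuss#otteθθi]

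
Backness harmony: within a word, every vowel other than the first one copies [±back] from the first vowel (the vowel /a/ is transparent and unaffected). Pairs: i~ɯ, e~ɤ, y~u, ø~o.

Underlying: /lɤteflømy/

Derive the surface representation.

/e/ harmonizes with /ɤ/ ([+back]) → [ɤ]
/ø/ harmonizes with /ɤ/ ([+back]) → [o]
/y/ harmonizes with /ɤ/ ([+back]) → [u]

[lɤtɤflomu]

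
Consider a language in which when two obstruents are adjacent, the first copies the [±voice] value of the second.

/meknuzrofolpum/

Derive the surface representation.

[meknuzrofolpum]

no segment meets the rule's conditions; no change.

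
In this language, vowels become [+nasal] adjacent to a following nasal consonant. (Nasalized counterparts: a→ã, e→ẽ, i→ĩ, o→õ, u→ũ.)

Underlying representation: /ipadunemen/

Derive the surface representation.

[ipadũnẽmẽn]

/u/ before nasal /n/ → [ũ]
/e/ before nasal /m/ → [ẽ]
/e/ before nasal /n/ → [ẽ]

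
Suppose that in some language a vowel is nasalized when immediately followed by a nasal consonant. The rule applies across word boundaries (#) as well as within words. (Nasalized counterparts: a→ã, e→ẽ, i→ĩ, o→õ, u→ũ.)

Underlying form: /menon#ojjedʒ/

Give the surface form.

/e/ before nasal /n/ → [ẽ]
/o/ before nasal /n/ → [õ]

[mẽnõn#ojjedʒ]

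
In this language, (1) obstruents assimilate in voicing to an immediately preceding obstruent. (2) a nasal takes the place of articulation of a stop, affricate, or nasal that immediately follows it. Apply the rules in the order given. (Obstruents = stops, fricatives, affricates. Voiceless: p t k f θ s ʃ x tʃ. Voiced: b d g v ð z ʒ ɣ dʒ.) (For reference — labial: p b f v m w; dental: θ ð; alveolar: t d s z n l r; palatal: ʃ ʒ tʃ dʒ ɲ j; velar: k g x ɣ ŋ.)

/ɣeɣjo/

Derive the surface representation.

[ɣeɣjo]

Rule 1: no segment meets the rule's conditions; no change.
After rule 1: ɣeɣjo
Rule 2: no segment meets the rule's conditions; no change.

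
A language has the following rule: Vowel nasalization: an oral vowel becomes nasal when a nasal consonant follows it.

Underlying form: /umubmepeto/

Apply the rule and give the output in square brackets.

[ũmubmepeto]

/u/ before nasal /m/ → [ũ]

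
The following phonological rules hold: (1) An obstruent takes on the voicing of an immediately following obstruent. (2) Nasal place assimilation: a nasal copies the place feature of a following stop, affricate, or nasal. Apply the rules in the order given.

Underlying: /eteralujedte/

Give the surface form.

Rule 1: /d/ before /t/ (voiceless) → [t]
After rule 1: eteralujette
Rule 2: no segment meets the rule's conditions; no change.

[eteralujette]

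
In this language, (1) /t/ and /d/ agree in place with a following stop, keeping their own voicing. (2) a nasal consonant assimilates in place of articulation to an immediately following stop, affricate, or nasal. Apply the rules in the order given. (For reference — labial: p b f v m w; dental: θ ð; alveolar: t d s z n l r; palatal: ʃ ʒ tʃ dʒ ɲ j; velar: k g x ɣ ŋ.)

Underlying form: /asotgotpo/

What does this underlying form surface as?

[asokgoppo]

Rule 1: /t/ before /g/ (velar) → [k]
Rule 1: /t/ before /p/ (labial) → [p]
After rule 1: asokgoppo
Rule 2: no segment meets the rule's conditions; no change.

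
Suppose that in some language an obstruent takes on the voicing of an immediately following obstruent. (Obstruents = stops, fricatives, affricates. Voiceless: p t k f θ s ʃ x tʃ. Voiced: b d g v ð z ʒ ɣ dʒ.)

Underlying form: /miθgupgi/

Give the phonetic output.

[miðgubgi]

/θ/ before /g/ (voiced) → [ð]
/p/ before /g/ (voiced) → [b]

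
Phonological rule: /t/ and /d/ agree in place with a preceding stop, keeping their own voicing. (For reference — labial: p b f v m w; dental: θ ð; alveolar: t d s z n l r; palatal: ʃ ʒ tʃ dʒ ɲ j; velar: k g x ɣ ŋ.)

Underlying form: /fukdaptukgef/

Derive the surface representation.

/d/ after /k/ (velar) → [g]
/t/ after /p/ (labial) → [p]

[fukgappukgef]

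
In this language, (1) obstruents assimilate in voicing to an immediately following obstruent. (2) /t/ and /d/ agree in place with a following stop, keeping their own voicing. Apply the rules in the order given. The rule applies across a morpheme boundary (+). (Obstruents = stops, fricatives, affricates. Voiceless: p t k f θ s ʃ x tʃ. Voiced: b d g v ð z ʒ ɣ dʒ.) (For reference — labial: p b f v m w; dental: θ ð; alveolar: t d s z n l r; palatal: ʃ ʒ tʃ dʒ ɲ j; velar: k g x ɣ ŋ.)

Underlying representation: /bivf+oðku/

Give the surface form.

Rule 1: /v/ before /f/ (voiceless) → [f]
Rule 1: /ð/ before /k/ (voiceless) → [θ]
After rule 1: biff+oθku
Rule 2: no segment meets the rule's conditions; no change.

[biff+oθku]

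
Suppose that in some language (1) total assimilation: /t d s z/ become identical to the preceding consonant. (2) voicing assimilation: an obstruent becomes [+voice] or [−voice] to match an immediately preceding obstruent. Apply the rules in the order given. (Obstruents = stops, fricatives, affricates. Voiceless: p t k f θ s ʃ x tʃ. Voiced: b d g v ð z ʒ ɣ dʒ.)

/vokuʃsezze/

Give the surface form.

[vokuʃʃezze]

Rule 1: /s/ after /ʃ/ → [ʃ] (total assimilation)
After rule 1: vokuʃʃezze
Rule 2: no segment meets the rule's conditions; no change.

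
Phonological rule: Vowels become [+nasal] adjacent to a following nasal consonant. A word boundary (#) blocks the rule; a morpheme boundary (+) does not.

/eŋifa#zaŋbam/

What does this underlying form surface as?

[ẽŋifa#zãŋbãm]

/e/ before nasal /ŋ/ → [ẽ]
/a/ before nasal /ŋ/ → [ã]
/a/ before nasal /m/ → [ã]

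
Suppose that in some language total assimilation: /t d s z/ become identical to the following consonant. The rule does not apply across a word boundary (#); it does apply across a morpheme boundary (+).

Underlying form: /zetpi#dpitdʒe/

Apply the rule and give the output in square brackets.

[zeppi#ppidʒdʒe]

/t/ before /p/ → [p] (total assimilation)
/d/ before /p/ → [p] (total assimilation)
/t/ before /dʒ/ → [dʒ] (total assimilation)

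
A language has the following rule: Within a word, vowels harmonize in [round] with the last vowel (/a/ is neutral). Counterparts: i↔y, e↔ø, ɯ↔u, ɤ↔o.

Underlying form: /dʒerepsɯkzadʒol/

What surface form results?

[dʒørøpsukzadʒol]

/e/ harmonizes with /o/ ([+round]) → [ø]
/e/ harmonizes with /o/ ([+round]) → [ø]
/ɯ/ harmonizes with /o/ ([+round]) → [u]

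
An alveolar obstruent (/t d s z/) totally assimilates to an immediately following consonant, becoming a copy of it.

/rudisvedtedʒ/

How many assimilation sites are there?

/s/ before /v/ → [v] (total assimilation)
/d/ before /t/ → [t] (total assimilation)
2 segments change.

2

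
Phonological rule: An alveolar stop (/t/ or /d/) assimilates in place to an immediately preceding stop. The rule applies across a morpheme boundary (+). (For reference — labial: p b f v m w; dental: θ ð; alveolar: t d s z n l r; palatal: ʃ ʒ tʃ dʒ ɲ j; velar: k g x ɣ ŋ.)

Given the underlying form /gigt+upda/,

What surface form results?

/t/ after /g/ (velar) → [k]
/d/ after /p/ (labial) → [b]

[gigk+upba]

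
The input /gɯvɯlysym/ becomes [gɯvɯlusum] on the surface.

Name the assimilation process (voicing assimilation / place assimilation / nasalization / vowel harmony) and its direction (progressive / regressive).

vowel harmony, progressive

/y/→[u] /y/→[u].
Vowels agree with the first vowel, so the harmony is progressive.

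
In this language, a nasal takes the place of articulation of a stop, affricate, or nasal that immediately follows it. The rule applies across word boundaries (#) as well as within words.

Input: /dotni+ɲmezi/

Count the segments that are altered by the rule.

/ɲ/ before /m/ (labial) → [m]
1 segment changes.

1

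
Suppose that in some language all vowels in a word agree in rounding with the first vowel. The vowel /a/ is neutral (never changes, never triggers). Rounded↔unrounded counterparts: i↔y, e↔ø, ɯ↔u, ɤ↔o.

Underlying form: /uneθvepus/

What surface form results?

[unøθvøpus]

/e/ harmonizes with /u/ ([+round]) → [ø]
/e/ harmonizes with /u/ ([+round]) → [ø]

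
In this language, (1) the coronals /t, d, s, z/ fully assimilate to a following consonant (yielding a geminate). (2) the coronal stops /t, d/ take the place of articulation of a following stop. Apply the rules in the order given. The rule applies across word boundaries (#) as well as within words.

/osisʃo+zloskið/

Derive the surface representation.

Rule 1: /s/ before /ʃ/ → [ʃ] (total assimilation)
Rule 1: /z/ before /l/ → [l] (total assimilation)
Rule 1: /s/ before /k/ → [k] (total assimilation)
After rule 1: osiʃʃo+llokkið
Rule 2: no segment meets the rule's conditions; no change.

[osiʃʃo+llokkið]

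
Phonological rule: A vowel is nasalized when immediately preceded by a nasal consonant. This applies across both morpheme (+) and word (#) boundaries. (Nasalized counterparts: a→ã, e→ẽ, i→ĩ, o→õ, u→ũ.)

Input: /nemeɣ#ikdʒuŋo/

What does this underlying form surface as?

/e/ after nasal /n/ → [ẽ]
/e/ after nasal /m/ → [ẽ]
/o/ after nasal /ŋ/ → [õ]

[nẽmẽɣ#ikdʒuŋõ]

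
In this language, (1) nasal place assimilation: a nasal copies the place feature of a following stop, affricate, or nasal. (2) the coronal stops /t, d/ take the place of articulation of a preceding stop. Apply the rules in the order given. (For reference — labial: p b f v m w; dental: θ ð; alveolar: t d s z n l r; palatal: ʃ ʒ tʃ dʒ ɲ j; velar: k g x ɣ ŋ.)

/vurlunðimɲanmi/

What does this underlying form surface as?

[vurlunðiɲɲammi]

Rule 1: /m/ before /ɲ/ (palatal) → [ɲ]
Rule 1: /n/ before /m/ (labial) → [m]
After rule 1: vurlunðiɲɲammi
Rule 2: no segment meets the rule's conditions; no change.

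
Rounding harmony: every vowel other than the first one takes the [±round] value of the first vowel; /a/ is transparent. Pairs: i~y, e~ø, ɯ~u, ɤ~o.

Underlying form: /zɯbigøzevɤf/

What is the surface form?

[zɯbigezevɤf]

/ø/ harmonizes with /ɯ/ ([-round]) → [e]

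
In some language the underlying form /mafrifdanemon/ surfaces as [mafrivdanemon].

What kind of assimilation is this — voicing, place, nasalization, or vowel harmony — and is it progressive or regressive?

/f/→[v].
Each target copies a feature from the following segment, so the direction is regressive.

voicing assimilation, regressive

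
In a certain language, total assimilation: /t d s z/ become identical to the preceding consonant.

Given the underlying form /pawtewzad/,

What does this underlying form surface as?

/t/ after /w/ → [w] (total assimilation)
/z/ after /w/ → [w] (total assimilation)

[pawwewwad]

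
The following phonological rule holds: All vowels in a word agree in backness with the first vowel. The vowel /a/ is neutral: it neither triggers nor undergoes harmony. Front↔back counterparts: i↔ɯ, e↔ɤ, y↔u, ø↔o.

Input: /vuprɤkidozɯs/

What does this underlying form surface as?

/i/ harmonizes with /u/ ([+back]) → [ɯ]

[vuprɤkɯdozɯs]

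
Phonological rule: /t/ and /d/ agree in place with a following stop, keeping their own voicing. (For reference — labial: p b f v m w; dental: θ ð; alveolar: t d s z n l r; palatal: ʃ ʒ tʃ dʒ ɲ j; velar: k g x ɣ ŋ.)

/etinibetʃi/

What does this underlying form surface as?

no segment meets the rule's conditions; no change.

[etinibetʃi]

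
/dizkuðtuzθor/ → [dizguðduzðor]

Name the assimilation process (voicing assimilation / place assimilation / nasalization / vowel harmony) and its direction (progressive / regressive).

/k/→[g] /t/→[d] /θ/→[ð].
Each target copies a feature from the preceding segment, so the direction is progressive.

voicing assimilation, progressive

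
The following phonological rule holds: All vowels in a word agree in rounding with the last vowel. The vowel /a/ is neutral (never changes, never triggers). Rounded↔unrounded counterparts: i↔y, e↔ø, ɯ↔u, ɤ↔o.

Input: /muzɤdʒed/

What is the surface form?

/u/ harmonizes with /e/ ([-round]) → [ɯ]

[mɯzɤdʒed]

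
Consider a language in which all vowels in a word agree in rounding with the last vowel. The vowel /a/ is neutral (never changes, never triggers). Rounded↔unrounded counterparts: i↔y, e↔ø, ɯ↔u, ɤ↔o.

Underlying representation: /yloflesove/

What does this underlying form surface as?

[ilɤflesɤve]

/y/ harmonizes with /e/ ([-round]) → [i]
/o/ harmonizes with /e/ ([-round]) → [ɤ]
/o/ harmonizes with /e/ ([-round]) → [ɤ]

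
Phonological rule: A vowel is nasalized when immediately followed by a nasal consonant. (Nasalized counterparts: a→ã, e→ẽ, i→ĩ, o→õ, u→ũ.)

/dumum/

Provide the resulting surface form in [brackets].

[dũmũm]

/u/ before nasal /m/ → [ũ]
/u/ before nasal /m/ → [ũ]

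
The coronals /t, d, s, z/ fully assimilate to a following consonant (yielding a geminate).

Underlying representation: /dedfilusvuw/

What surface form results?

/d/ before /f/ → [f] (total assimilation)
/s/ before /v/ → [v] (total assimilation)

[deffiluvvuw]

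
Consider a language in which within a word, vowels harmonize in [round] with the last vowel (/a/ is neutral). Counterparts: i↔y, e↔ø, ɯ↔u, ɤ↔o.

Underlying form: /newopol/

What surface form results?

[nøwopol]

/e/ harmonizes with /o/ ([+round]) → [ø]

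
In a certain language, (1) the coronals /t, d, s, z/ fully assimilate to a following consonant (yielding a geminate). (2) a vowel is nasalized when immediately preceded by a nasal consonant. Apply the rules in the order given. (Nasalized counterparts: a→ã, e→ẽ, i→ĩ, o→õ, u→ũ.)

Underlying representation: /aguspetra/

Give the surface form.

Rule 1: /s/ before /p/ → [p] (total assimilation)
Rule 1: /t/ before /r/ → [r] (total assimilation)
After rule 1: agupperra
Rule 2: no segment meets the rule's conditions; no change.

[agupperra]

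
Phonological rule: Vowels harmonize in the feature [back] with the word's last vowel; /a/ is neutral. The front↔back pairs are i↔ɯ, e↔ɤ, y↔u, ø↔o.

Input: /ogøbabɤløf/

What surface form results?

/o/ harmonizes with /ø/ ([-back]) → [ø]
/ɤ/ harmonizes with /ø/ ([-back]) → [e]

[øgøbabeløf]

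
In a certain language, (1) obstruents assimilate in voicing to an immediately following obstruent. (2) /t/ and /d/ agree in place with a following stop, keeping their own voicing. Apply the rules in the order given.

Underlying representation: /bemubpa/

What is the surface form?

Rule 1: /b/ before /p/ (voiceless) → [p]
After rule 1: bemuppa
Rule 2: no segment meets the rule's conditions; no change.

[bemuppa]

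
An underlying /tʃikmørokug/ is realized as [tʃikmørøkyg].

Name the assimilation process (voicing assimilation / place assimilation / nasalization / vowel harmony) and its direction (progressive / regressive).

vowel harmony, progressive

/o/→[ø] /u/→[y].
Vowels agree with the first vowel, so the harmony is progressive.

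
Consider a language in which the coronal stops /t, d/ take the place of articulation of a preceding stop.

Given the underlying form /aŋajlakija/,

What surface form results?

no segment meets the rule's conditions; no change.

[aŋajlakija]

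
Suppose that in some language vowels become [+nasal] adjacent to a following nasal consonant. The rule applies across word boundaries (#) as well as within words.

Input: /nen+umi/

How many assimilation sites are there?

2

/e/ before nasal /n/ → [ẽ]
/u/ before nasal /m/ → [ũ]
2 segments change.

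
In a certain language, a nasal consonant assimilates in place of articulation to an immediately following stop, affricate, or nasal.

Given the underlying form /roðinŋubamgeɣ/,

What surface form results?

[roðiŋŋubaŋgeɣ]

/n/ before /ŋ/ (velar) → [ŋ]
/m/ before /g/ (velar) → [ŋ]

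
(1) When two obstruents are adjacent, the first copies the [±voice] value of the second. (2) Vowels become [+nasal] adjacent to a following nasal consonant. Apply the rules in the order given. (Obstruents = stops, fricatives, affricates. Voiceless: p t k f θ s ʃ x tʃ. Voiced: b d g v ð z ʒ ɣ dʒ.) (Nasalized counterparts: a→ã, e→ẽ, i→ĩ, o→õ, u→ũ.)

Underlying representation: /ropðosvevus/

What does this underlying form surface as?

Rule 1: /p/ before /ð/ (voiced) → [b]
Rule 1: /s/ before /v/ (voiced) → [z]
After rule 1: robðozvevus
Rule 2: no segment meets the rule's conditions; no change.

[robðozvevus]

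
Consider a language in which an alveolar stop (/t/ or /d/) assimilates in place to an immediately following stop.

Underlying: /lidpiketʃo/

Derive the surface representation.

/d/ before /p/ (labial) → [b]

[libpiketʃo]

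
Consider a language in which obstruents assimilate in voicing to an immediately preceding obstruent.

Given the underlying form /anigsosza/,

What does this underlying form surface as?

[anigzossa]

/s/ after /g/ (voiced) → [z]
/z/ after /s/ (voiceless) → [s]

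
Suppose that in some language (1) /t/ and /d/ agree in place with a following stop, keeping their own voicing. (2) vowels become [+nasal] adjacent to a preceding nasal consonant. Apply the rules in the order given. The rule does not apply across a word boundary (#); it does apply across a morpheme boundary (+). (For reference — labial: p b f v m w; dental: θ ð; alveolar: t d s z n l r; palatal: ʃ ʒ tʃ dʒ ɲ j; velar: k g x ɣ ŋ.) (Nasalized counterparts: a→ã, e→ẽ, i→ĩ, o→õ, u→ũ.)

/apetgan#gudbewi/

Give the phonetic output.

[apekgan#gubbewi]

Rule 1: /t/ before /g/ (velar) → [k]
Rule 1: /d/ before /b/ (labial) → [b]
After rule 1: apekgan#gubbewi
Rule 2: no segment meets the rule's conditions; no change.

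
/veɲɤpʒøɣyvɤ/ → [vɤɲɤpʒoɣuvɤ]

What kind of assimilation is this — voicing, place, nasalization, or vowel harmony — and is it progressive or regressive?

vowel harmony, regressive

/e/→[ɤ] /ø/→[o] /y/→[u].
Vowels agree with the last vowel, so the harmony is regressive.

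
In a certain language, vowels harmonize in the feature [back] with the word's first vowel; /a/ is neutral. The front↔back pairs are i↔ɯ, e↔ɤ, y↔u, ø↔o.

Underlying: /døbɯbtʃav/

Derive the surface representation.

/ɯ/ harmonizes with /ø/ ([-back]) → [i]

[døbibtʃav]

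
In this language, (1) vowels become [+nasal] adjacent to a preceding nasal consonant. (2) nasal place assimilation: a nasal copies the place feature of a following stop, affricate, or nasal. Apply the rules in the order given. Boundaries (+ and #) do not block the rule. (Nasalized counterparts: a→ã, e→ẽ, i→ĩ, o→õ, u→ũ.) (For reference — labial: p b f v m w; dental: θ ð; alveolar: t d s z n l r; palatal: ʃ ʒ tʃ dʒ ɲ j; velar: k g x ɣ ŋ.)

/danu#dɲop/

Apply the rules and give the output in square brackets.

[danũ#dɲõp]

Rule 1: /u/ after nasal /n/ → [ũ]
Rule 1: /o/ after nasal /ɲ/ → [õ]
After rule 1: danũ#dɲõp
Rule 2: no segment meets the rule's conditions; no change.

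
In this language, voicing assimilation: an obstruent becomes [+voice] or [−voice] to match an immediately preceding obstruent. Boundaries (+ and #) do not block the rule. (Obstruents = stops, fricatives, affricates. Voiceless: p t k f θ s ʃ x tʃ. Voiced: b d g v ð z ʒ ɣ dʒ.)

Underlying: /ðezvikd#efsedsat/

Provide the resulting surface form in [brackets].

/d/ after /k/ (voiceless) → [t]
/s/ after /d/ (voiced) → [z]

[ðezvikt#efsedzat]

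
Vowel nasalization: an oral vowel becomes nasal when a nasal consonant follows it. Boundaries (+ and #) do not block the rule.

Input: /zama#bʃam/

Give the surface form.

/a/ before nasal /m/ → [ã]
/a/ before nasal /m/ → [ã]

[zãma#bʃãm]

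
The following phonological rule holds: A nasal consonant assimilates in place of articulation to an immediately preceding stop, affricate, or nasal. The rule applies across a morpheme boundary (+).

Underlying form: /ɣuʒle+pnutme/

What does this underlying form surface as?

/n/ after /p/ (labial) → [m]
/m/ after /t/ (alveolar) → [n]

[ɣuʒle+pmutne]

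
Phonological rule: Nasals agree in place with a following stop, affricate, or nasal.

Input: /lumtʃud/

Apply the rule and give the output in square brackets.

[luɲtʃud]

/m/ before /tʃ/ (palatal) → [ɲ]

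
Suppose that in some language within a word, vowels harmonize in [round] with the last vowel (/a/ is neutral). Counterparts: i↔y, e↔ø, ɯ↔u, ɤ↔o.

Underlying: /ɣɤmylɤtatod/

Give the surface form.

[ɣomylotatod]

/ɤ/ harmonizes with /o/ ([+round]) → [o]
/ɤ/ harmonizes with /o/ ([+round]) → [o]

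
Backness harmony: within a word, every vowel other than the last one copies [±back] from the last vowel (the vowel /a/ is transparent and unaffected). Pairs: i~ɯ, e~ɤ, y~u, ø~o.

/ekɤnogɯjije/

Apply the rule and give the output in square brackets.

/ɤ/ harmonizes with /e/ ([-back]) → [e]
/o/ harmonizes with /e/ ([-back]) → [ø]
/ɯ/ harmonizes with /e/ ([-back]) → [i]

[ekenøgijije]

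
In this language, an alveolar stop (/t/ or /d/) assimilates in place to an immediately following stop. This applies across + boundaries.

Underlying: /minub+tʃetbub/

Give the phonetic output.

/t/ before /b/ (labial) → [p]

[minub+tʃepbub]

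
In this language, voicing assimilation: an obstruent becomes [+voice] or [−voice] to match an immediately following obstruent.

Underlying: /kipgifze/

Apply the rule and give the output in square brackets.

/p/ before /g/ (voiced) → [b]
/f/ before /z/ (voiced) → [v]

[kibgivze]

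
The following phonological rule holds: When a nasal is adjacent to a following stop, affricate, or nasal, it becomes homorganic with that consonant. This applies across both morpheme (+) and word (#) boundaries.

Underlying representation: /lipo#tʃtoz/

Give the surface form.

[lipo#tʃtoz]

no segment meets the rule's conditions; no change.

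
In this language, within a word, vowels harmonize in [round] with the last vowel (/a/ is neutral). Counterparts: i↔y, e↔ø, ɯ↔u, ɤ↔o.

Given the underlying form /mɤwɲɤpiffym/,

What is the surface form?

[mowɲopyffym]

/ɤ/ harmonizes with /y/ ([+round]) → [o]
/ɤ/ harmonizes with /y/ ([+round]) → [o]
/i/ harmonizes with /y/ ([+round]) → [y]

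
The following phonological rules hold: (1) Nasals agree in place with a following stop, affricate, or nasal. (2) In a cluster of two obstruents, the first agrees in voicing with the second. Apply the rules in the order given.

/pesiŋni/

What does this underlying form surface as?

[pesinni]

Rule 1: /ŋ/ before /n/ (alveolar) → [n]
After rule 1: pesinni
Rule 2: no segment meets the rule's conditions; no change.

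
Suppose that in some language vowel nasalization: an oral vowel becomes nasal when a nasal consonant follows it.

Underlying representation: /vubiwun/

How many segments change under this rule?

1

/u/ before nasal /n/ → [ũ]
1 segment changes.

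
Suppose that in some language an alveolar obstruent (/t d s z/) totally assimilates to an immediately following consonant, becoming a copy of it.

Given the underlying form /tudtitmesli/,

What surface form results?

/d/ before /t/ → [t] (total assimilation)
/t/ before /m/ → [m] (total assimilation)
/s/ before /l/ → [l] (total assimilation)

[tuttimmelli]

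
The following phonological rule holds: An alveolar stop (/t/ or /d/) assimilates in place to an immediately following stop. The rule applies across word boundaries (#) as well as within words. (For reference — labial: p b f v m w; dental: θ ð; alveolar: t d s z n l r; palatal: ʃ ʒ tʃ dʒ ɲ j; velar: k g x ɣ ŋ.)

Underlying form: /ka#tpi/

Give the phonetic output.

/t/ before /p/ (labial) → [p]

[ka#ppi]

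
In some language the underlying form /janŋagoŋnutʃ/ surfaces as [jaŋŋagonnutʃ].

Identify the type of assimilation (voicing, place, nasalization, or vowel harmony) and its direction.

place assimilation, regressive

/n/→[ŋ] /ŋ/→[n].
Each target copies a feature from the following segment, so the direction is regressive.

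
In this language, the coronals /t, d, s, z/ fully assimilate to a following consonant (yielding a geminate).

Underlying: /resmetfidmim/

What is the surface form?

[remmeffimmim]

/s/ before /m/ → [m] (total assimilation)
/t/ before /f/ → [f] (total assimilation)
/d/ before /m/ → [m] (total assimilation)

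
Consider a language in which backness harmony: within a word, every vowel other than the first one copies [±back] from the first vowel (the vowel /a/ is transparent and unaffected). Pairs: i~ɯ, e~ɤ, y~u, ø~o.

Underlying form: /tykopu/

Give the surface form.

[tykøpy]

/o/ harmonizes with /y/ ([-back]) → [ø]
/u/ harmonizes with /y/ ([-back]) → [y]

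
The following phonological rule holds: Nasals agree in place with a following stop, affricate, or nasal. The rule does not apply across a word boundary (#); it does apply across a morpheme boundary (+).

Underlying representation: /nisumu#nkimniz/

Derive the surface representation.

/n/ before /k/ (velar) → [ŋ]
/m/ before /n/ (alveolar) → [n]

[nisumu#ŋkinniz]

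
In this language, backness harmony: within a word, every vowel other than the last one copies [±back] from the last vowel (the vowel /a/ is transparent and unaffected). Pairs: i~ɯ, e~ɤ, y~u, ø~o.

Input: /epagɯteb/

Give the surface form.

/ɯ/ harmonizes with /e/ ([-back]) → [i]

[epagiteb]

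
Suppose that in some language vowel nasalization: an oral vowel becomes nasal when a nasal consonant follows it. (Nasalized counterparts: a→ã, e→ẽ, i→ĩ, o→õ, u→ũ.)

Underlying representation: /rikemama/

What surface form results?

/e/ before nasal /m/ → [ẽ]
/a/ before nasal /m/ → [ã]

[rikẽmãma]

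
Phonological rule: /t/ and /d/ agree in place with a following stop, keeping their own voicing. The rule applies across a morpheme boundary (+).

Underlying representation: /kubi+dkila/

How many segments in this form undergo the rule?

/d/ before /k/ (velar) → [g]
1 segment changes.

1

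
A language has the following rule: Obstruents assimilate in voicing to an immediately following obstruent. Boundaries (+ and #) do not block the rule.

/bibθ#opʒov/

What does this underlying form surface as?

/b/ before /θ/ (voiceless) → [p]
/p/ before /ʒ/ (voiced) → [b]

[bipθ#obʒov]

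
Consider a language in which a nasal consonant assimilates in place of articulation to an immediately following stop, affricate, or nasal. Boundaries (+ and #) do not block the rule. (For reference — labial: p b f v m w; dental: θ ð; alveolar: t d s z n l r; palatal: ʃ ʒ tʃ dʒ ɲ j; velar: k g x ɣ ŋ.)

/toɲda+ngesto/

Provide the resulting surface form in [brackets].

[tonda+ŋgesto]

/ɲ/ before /d/ (alveolar) → [n]
/n/ before /g/ (velar) → [ŋ]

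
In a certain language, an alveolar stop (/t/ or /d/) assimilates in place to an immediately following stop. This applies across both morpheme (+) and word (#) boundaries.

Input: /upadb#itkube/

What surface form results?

/d/ before /b/ (labial) → [b]
/t/ before /k/ (velar) → [k]

[upabb#ikkube]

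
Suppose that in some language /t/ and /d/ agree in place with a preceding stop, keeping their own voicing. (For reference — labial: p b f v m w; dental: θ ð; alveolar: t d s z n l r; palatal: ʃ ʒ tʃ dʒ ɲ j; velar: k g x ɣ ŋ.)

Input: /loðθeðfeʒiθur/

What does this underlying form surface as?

no segment meets the rule's conditions; no change.

[loðθeðfeʒiθur]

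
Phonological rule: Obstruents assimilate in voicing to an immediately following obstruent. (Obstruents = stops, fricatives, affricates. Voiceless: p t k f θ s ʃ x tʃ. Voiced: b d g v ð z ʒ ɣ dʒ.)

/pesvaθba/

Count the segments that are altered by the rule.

/s/ before /v/ (voiced) → [z]
/θ/ before /b/ (voiced) → [ð]
2 segments change.

2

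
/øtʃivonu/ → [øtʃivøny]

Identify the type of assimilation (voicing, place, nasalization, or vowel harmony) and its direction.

vowel harmony, progressive

/o/→[ø] /u/→[y].
Vowels agree with the first vowel, so the harmony is progressive.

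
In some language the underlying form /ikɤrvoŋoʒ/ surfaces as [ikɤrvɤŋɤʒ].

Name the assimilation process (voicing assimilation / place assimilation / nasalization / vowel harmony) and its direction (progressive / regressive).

vowel harmony, progressive

/o/→[ɤ] /o/→[ɤ].
Vowels agree with the first vowel, so the harmony is progressive.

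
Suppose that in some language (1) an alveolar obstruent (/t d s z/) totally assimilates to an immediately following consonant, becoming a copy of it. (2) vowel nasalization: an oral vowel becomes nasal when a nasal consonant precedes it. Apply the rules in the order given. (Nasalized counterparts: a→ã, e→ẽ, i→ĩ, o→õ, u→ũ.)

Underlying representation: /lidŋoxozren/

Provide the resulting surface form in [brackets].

Rule 1: /d/ before /ŋ/ → [ŋ] (total assimilation)
Rule 1: /z/ before /r/ → [r] (total assimilation)
After rule 1: liŋŋoxorren
Rule 2: /o/ after nasal /ŋ/ → [õ]

[liŋŋõxorren]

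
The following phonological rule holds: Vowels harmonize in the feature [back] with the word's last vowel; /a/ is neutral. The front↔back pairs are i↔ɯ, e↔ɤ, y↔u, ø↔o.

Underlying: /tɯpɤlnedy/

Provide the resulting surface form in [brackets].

[tipelnedy]

/ɯ/ harmonizes with /y/ ([-back]) → [i]
/ɤ/ harmonizes with /y/ ([-back]) → [e]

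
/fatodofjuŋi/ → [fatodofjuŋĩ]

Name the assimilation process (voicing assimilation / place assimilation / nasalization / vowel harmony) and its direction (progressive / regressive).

/i/→[ĩ].
Each target copies a feature from the preceding segment, so the direction is progressive.

nasalization, progressive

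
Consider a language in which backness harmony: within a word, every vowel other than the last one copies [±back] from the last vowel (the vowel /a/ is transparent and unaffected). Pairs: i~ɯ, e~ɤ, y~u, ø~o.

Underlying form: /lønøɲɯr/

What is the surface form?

[lonoɲɯr]

/ø/ harmonizes with /ɯ/ ([+back]) → [o]
/ø/ harmonizes with /ɯ/ ([+back]) → [o]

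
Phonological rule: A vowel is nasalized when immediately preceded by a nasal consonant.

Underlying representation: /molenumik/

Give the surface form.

/o/ after nasal /m/ → [õ]
/u/ after nasal /n/ → [ũ]
/i/ after nasal /m/ → [ĩ]

[mõlenũmĩk]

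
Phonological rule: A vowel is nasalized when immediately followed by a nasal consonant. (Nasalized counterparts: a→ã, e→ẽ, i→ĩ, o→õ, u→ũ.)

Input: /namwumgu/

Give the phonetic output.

/a/ before nasal /m/ → [ã]
/u/ before nasal /m/ → [ũ]

[nãmwũmgu]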